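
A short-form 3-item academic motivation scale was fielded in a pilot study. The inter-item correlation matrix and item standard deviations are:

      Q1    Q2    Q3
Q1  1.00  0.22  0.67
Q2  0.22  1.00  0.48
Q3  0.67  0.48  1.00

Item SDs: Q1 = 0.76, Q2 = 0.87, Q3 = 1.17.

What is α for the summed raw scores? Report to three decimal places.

α = 0.715

Σσ²ᵢ = 0.76² + 0.87² + 1.17² = 2.7034
Covariances σ_ij = r_ij · s_i · s_j:
  σ(Q1,Q2) = 0.22 × 0.76 × 0.87 = 0.1455
  σ(Q1,Q3) = 0.67 × 0.76 × 1.17 = 0.5958
  σ(Q2,Q3) = 0.48 × 0.87 × 1.17 = 0.4886
σ²_T = Σσ²ᵢ + 2·Σσ_ij = 2.7034 + 2 × 1.2299 = 5.1632
α = (3/2)·(1 − 2.7034/5.1632) = 0.715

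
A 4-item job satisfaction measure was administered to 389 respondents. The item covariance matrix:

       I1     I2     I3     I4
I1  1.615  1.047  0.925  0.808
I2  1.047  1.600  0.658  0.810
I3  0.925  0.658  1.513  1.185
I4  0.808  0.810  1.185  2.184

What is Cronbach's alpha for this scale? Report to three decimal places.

Σσᵢ² = 1.615 + 1.600 + 1.513 + 2.184 = 6.912
Σ_{i<j} σ_ij = 5.433
total variance = 6.912 + 2 × 5.433 = 17.778
α = (k/(k−1))·(1 − Σσᵢ²/total variance) = (4/3)·(1 − 6.912/17.778) = 0.815

α = 0.815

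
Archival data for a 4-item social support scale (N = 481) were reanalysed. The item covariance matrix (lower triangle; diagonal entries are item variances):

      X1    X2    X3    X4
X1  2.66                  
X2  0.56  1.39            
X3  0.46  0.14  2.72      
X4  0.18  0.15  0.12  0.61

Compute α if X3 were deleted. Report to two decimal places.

Remaining items: X1, X2, X4 (k = 3).
sum of item variances = 2.66 + 1.39 + 0.61 = 4.66
Var(T) = 4.66 + 2 × 0.89 = 6.44
α (item deleted) = (3/2)·(1 − 4.66/6.44) = 0.41

α = 0.41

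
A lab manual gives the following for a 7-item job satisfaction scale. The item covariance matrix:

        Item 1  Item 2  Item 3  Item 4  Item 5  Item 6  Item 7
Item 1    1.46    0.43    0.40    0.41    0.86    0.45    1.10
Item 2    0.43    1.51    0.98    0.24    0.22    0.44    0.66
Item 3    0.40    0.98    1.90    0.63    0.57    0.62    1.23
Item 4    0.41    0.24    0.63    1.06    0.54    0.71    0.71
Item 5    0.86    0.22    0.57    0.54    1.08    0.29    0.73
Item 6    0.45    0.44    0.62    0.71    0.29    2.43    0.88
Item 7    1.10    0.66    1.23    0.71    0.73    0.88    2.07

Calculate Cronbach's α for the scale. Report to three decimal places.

Cronbach's α = 0.811

Σσᵢ² = 1.46 + 1.51 + 1.90 + 1.06 + 1.08 + 2.43 + 2.07 = 11.51
Sum of off-diagonal covariances = 13.10
σ²_T = 11.51 + 2 × 13.10 = 37.71
α = (k/(k−1))·(1 − Σσᵢ²/σ²_T) = (7/6)·(1 − 11.51/37.71) = 0.811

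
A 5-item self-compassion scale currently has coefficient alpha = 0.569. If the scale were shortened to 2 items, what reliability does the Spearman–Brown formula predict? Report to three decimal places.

predicted reliability = 0.346

Length factor m = 2/5 = 0.4000
α' = m·α / (1 − (1−m)·α)
   = 2/5 × 0.569 / (1 − (1 − 2/5) × 0.569)
   = 0.2276 / 0.6586 = 0.346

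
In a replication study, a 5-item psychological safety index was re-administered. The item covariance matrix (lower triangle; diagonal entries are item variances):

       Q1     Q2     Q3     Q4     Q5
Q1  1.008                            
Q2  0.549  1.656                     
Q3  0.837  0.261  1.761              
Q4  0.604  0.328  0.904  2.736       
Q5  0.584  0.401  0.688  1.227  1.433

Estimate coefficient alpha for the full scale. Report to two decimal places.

coefficient alpha = 0.75

sum of item variances = 1.008 + 1.656 + 1.761 + 2.736 + 1.433 = 8.594
Σ_{i<j} σ_ij = 6.383
σ²_total = 8.594 + 2 × 6.383 = 21.360
α = (k/(k−1))·(1 − sum of item variances/σ²_total) = (5/4)·(1 − 8.594/21.360) = 0.75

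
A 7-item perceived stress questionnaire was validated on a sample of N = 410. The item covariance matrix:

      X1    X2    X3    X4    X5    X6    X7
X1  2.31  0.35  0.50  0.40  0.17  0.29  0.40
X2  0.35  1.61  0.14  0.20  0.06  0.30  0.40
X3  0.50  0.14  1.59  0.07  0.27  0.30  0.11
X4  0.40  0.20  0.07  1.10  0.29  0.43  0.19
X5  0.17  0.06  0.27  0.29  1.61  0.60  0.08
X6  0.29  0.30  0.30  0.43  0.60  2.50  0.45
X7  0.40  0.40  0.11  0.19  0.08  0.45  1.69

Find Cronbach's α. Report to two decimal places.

sum of item variances = 2.31 + 1.61 + 1.59 + 1.10 + 1.61 + 2.50 + 1.69 = 12.41
Sum of the distinct covariances = 6.00
σ²_T = 12.41 + 2 × 6.00 = 24.41
α = (k/(k−1))·(1 − sum of item variances/σ²_T) = (7/6)·(1 − 12.41/24.41) = 0.57

Cronbach's α = 0.57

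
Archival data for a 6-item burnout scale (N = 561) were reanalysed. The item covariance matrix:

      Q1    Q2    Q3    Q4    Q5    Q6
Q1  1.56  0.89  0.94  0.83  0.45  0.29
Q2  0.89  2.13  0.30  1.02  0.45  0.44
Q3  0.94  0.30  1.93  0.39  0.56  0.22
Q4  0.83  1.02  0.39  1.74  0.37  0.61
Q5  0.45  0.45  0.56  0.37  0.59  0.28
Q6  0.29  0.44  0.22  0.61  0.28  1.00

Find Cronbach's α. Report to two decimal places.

sum of item variances = 1.56 + 2.13 + 1.93 + 1.74 + 0.59 + 1.00 = 8.95
Sum of off-diagonal covariances = 8.04
Var(T) = 8.95 + 2 × 8.04 = 25.03
α = (k/(k−1))·(1 − sum of item variances/Var(T)) = (6/5)·(1 − 8.95/25.03) = 0.77

Cronbach's α = 0.77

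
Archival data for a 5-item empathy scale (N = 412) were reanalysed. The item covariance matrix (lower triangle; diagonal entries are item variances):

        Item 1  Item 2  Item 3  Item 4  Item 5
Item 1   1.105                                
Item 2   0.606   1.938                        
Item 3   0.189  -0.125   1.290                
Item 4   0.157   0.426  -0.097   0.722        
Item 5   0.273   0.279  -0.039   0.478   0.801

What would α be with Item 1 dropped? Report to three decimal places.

Remaining items: Item 2, Item 3, Item 4, Item 5 (k = 4).
Σσᵢ² = 1.938 + 1.290 + 0.722 + 0.801 = 4.751
Var(T) = 4.751 + 2 × 0.922 = 6.595
α (item deleted) = (4/3)·(1 − 4.751/6.595) = 0.373

α = 0.373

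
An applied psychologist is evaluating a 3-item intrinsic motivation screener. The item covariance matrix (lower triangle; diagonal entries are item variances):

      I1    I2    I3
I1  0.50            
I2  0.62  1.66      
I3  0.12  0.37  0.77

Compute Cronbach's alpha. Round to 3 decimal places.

α = 0.647

sum of item variances = 0.50 + 1.66 + 0.77 = 2.93
Sum of off-diagonal covariances = 1.11
σ²_T = 2.93 + 2 × 1.11 = 5.15
α = (k/(k−1))·(1 − sum of item variances/σ²_T) = (3/2)·(1 − 2.93/5.15) = 0.647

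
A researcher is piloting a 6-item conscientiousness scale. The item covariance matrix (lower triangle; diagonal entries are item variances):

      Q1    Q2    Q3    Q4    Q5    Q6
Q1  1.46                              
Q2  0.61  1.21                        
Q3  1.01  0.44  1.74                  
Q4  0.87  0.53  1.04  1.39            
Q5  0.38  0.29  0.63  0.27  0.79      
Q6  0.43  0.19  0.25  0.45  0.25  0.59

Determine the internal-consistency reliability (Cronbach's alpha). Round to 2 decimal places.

ΣVar(i) = 1.46 + 1.21 + 1.74 + 1.39 + 0.79 + 0.59 = 7.18
Sum of the distinct covariances = 7.64
σ²_T = 7.18 + 2 × 7.64 = 22.46
α = (k/(k−1))·(1 − ΣVar(i)/σ²_T) = (6/5)·(1 − 7.18/22.46) = 0.82

Cronbach's alpha = 0.82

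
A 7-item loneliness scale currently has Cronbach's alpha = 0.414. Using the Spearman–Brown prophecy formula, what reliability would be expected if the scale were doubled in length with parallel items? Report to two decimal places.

predicted reliability = 0.59

Length factor m = 2
α' = m·α / (1 + (m−1)·α)
   = 2 × 0.414 / (1 + (2 − 1) × 0.414)
   = 0.8280 / 1.4140 = 0.59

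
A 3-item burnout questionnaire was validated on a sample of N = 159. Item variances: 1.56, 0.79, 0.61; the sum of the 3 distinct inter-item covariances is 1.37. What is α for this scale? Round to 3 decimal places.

sum of item variances = 1.56 + 0.79 + 0.61 = 2.96
Sum of distinct covariances = 1.37
σ²_T = sum of item variances + 2·Σcov = 2.96 + 2 × 1.37 = 5.70
α = (3/2)·(1 − 2.96/5.70) = 0.721

α = 0.721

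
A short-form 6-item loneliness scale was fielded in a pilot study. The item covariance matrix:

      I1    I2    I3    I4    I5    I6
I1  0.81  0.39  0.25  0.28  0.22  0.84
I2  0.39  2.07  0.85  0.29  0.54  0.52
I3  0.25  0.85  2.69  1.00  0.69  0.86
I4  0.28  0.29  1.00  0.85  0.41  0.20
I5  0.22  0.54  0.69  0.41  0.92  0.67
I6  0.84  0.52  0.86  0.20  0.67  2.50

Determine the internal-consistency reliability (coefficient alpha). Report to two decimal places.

α = 0.74

ΣVar(i) = 0.81 + 2.07 + 2.69 + 0.85 + 0.92 + 2.50 = 9.84
Σ_{i<j} σ_ij = 8.01
σ²_total = 9.84 + 2 × 8.01 = 25.86
α = (k/(k−1))·(1 − ΣVar(i)/σ²_total) = (6/5)·(1 − 9.84/25.86) = 0.74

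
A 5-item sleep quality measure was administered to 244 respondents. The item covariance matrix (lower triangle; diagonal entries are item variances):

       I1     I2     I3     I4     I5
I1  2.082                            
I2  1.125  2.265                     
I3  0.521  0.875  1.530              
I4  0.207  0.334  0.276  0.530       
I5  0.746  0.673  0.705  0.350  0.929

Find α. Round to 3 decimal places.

α = 0.766

Σσ²ᵢ = 2.082 + 2.265 + 1.530 + 0.530 + 0.929 = 7.336
Sum of the distinct covariances = 5.812
Var(T) = 7.336 + 2 × 5.812 = 18.960
α = (k/(k−1))·(1 − Σσ²ᵢ/Var(T)) = (5/4)·(1 − 7.336/18.960) = 0.766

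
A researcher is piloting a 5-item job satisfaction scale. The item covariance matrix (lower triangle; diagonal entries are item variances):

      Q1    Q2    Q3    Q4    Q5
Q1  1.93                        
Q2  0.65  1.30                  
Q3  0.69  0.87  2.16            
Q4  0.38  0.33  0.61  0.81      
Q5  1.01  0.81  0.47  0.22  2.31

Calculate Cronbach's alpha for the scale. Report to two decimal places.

ΣVar(i) = 1.93 + 1.30 + 2.16 + 0.81 + 2.31 = 8.51
Sum of off-diagonal covariances = 6.04
total variance = 8.51 + 2 × 6.04 = 20.59
α = (k/(k−1))·(1 − ΣVar(i)/total variance) = (5/4)·(1 − 8.51/20.59) = 0.73

Cronbach's alpha = 0.73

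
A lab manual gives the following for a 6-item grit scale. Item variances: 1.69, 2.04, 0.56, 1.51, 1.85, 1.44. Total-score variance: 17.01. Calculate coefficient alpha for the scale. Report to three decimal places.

α = 0.559

Σσᵢ² = 1.69 + 2.04 + 0.56 + 1.51 + 1.85 + 1.44 = 9.09
α = (k/(k−1))·(1 − Σσᵢ²/σ²_T) = (6/5)·(1 − 9.09/17.01) = 0.559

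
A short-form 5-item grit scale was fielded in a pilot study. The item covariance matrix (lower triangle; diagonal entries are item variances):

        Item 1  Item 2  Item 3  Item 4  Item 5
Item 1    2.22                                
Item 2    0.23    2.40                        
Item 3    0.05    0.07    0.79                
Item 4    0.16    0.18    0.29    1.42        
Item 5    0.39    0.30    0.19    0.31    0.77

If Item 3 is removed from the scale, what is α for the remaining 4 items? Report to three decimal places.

Remaining items: Item 1, Item 2, Item 4, Item 5 (k = 4).
ΣVar(i) = 2.22 + 2.40 + 1.42 + 0.77 = 6.81
Var(T) = 6.81 + 2 × 1.57 = 9.95
α (item deleted) = (4/3)·(1 − 6.81/9.95) = 0.421

α = 0.421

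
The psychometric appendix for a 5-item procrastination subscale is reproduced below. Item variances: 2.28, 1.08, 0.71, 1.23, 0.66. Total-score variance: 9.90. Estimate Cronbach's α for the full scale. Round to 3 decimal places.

Σσᵢ² = 2.28 + 1.08 + 0.71 + 1.23 + 0.66 = 5.96
α = (k/(k−1))·(1 − Σσᵢ²/σ²_total) = (5/4)·(1 − 5.96/9.90) = 0.497

Cronbach's α = 0.497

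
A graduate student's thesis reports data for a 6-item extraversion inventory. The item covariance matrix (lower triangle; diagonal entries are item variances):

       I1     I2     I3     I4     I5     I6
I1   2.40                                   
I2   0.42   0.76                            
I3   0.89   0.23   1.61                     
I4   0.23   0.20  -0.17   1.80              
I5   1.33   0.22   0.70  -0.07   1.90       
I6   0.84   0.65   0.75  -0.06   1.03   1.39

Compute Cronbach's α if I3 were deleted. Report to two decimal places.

Remaining items: I1, I2, I4, I5, I6 (k = 5).
sum of item variances = 2.40 + 0.76 + 1.80 + 1.90 + 1.39 = 8.25
Var(T) = 8.25 + 2 × 4.79 = 17.83
α (item deleted) = (5/4)·(1 − 8.25/17.83) = 0.67

Cronbach's α = 0.67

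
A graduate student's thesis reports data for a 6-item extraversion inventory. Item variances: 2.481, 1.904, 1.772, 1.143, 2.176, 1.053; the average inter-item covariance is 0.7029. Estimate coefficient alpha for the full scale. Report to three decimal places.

Σσ²ᵢ = 2.481 + 1.904 + 1.772 + 1.143 + 2.176 + 1.053 = 10.529
Sum of the 15 distinct covariances = 15 × 0.7029 = 10.5435
Var(T) = Σσ²ᵢ + 2·Σcov = 10.529 + 2 × 10.5435 = 31.6160
α = (6/5)·(1 − 10.529/31.6160) = 0.800

coefficient alpha = 0.800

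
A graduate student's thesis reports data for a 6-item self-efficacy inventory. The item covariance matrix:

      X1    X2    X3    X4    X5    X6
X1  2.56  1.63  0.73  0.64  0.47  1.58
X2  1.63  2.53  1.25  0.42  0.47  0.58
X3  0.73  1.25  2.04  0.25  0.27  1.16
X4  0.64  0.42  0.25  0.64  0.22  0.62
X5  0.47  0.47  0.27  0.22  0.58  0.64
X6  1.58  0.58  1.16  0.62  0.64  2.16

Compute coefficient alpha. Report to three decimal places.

α = 0.810

sum of item variances = 2.56 + 2.53 + 2.04 + 0.64 + 0.58 + 2.16 = 10.51
Σ_{i<j} σ_ij = 10.93
Var(T) = 10.51 + 2 × 10.93 = 32.37
α = (k/(k−1))·(1 − sum of item variances/Var(T)) = (6/5)·(1 − 10.51/32.37) = 0.810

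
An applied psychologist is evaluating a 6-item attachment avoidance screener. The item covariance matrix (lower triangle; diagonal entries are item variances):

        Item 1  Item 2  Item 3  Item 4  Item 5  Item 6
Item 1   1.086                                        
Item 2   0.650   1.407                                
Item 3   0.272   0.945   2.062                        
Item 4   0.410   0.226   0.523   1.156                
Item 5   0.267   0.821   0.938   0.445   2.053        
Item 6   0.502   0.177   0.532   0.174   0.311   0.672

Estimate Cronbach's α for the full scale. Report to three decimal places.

α = 0.756

ΣVar(i) = 1.086 + 1.407 + 2.062 + 1.156 + 2.053 + 0.672 = 8.436
Σ_{i<j} σ_ij = 7.193
σ²_T = 8.436 + 2 × 7.193 = 22.822
α = (k/(k−1))·(1 − ΣVar(i)/σ²_T) = (6/5)·(1 − 8.436/22.822) = 0.756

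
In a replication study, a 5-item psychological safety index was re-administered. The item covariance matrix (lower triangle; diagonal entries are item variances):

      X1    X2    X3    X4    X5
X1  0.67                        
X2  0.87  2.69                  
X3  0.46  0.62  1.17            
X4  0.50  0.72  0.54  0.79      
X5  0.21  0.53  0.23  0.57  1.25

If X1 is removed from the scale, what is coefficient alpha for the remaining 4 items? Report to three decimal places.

Remaining items: X2, X3, X4, X5 (k = 4).
ΣVar(i) = 2.69 + 1.17 + 0.79 + 1.25 = 5.90
total variance = 5.90 + 2 × 3.21 = 12.32
α (item deleted) = (4/3)·(1 − 5.90/12.32) = 0.695

coefficient alpha = 0.695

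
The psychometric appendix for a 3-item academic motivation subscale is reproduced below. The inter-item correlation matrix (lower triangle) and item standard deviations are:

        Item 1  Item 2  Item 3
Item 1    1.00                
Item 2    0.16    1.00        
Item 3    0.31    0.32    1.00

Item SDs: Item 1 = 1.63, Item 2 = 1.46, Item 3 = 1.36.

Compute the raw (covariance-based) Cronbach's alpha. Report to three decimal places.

Cronbach's alpha = 0.509

Σσ²ᵢ = 1.63² + 1.46² + 1.36² = 6.6381
Covariances σ_ij = r_ij · s_i · s_j:
  σ(Item 1,Item 2) = 0.16 × 1.63 × 1.46 = 0.3808
  σ(Item 1,Item 3) = 0.31 × 1.63 × 1.36 = 0.6872
  σ(Item 2,Item 3) = 0.32 × 1.46 × 1.36 = 0.6354
σ²_T = Σσ²ᵢ + 2·Σσ_ij = 6.6381 + 2 × 1.7034 = 10.0449
α = (3/2)·(1 − 6.6381/10.0449) = 0.509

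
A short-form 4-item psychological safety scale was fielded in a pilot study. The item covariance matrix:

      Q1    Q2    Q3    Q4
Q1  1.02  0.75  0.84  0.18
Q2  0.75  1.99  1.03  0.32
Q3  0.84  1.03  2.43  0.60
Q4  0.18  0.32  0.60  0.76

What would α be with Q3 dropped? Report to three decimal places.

Remaining items: Q1, Q2, Q4 (k = 3).
Σσ²ᵢ = 1.02 + 1.99 + 0.76 = 3.77
total variance = 3.77 + 2 × 1.25 = 6.27
α (item deleted) = (3/2)·(1 − 3.77/6.27) = 0.598

α = 0.598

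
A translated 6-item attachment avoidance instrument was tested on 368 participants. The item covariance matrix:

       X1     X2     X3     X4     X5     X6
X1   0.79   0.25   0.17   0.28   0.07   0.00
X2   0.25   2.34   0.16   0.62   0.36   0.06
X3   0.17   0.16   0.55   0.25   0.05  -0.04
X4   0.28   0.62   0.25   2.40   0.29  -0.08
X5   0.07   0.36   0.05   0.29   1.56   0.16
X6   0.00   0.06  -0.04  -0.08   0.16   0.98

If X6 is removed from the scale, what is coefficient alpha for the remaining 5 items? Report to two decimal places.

coefficient alpha = 0.49

Remaining items: X1, X2, X3, X4, X5 (k = 5).
sum of item variances = 0.79 + 2.34 + 0.55 + 2.40 + 1.56 = 7.64
σ²_T = 7.64 + 2 × 2.50 = 12.64
α (item deleted) = (5/4)·(1 − 7.64/12.64) = 0.49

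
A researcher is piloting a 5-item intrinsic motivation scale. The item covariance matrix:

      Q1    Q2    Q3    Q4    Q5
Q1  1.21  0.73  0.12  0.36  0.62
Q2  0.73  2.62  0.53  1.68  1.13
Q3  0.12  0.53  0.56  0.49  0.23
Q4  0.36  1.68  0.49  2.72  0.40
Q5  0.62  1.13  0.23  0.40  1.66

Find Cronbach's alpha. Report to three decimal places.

Σσᵢ² = 1.21 + 2.62 + 0.56 + 2.72 + 1.66 = 8.77
Sum of off-diagonal covariances = 6.29
σ²_total = 8.77 + 2 × 6.29 = 21.35
α = (k/(k−1))·(1 − Σσᵢ²/σ²_total) = (5/4)·(1 − 8.77/21.35) = 0.737

Cronbach's alpha = 0.737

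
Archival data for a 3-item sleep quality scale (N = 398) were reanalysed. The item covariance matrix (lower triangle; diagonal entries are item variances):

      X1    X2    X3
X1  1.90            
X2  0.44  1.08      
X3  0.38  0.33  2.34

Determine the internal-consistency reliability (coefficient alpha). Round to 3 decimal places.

Σσᵢ² = 1.90 + 1.08 + 2.34 = 5.32
Sum of off-diagonal covariances = 1.15
σ²_T = 5.32 + 2 × 1.15 = 7.62
α = (k/(k−1))·(1 − Σσᵢ²/σ²_T) = (3/2)·(1 − 5.32/7.62) = 0.453

coefficient alpha = 0.453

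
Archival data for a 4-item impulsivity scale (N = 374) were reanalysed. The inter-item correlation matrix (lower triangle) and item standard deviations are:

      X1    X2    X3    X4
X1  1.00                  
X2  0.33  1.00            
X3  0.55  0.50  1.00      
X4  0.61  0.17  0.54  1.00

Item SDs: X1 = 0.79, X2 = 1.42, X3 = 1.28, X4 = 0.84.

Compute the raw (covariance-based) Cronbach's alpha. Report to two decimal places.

α = 0.73

Σσ²ᵢ = 0.79² + 1.42² + 1.28² + 0.84² = 4.9845
Covariances σ_ij = r_ij · s_i · s_j:
  σ(X1,X2) = 0.33 × 0.79 × 1.42 = 0.3702
  σ(X1,X3) = 0.55 × 0.79 × 1.28 = 0.5562
  σ(X1,X4) = 0.61 × 0.79 × 0.84 = 0.4048
  σ(X2,X3) = 0.50 × 1.42 × 1.28 = 0.9088
  σ(X2,X4) = 0.17 × 1.42 × 0.84 = 0.2028
  σ(X3,X4) = 0.54 × 1.28 × 0.84 = 0.5806
σ²_T = Σσ²ᵢ + 2·Σσ_ij = 4.9845 + 2 × 3.0234 = 11.0313
α = (4/3)·(1 − 4.9845/11.0313) = 0.73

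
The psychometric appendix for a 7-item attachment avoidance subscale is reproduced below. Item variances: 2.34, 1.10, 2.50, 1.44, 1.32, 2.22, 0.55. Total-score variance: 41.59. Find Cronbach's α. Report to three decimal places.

sum of item variances = 2.34 + 1.10 + 2.50 + 1.44 + 1.32 + 2.22 + 0.55 = 11.47
α = (k/(k−1))·(1 − sum of item variances/σ²_total) = (7/6)·(1 − 11.47/41.59) = 0.845

Cronbach's α = 0.845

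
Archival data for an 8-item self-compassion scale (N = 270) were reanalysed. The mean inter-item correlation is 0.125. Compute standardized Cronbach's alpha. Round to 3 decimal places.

standardized Cronbach's alpha = 0.533

Standardized α = k·r̄ / (1 + (k−1)·r̄) = 8 × 0.125 / (1 + 7 × 0.125)
  = 1.0000 / 1.8750 = 0.533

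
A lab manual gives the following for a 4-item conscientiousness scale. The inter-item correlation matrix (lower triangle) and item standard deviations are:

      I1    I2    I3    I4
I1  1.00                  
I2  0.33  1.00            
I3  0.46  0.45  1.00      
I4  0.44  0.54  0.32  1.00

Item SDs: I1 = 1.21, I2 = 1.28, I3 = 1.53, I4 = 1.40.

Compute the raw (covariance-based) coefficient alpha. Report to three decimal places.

coefficient alpha = 0.742

Σσ²ᵢ = 1.21² + 1.28² + 1.53² + 1.40² = 7.4034
Covariances σ_ij = r_ij · s_i · s_j:
  σ(I1,I2) = 0.33 × 1.21 × 1.28 = 0.5111
  σ(I1,I3) = 0.46 × 1.21 × 1.53 = 0.8516
  σ(I1,I4) = 0.44 × 1.21 × 1.40 = 0.7454
  σ(I2,I3) = 0.45 × 1.28 × 1.53 = 0.8813
  σ(I2,I4) = 0.54 × 1.28 × 1.40 = 0.9677
  σ(I3,I4) = 0.32 × 1.53 × 1.40 = 0.6854
σ²_T = Σσ²ᵢ + 2·Σσ_ij = 7.4034 + 2 × 4.6425 = 16.6884
α = (4/3)·(1 − 7.4034/16.6884) = 0.742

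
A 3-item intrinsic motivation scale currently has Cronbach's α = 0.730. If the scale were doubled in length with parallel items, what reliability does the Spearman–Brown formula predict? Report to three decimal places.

Length factor m = 2
α' = m·α / (1 + (m−1)·α)
   = 2 × 0.730 / (1 + (2 − 1) × 0.730)
   = 1.4600 / 1.7300 = 0.844

predicted reliability = 0.844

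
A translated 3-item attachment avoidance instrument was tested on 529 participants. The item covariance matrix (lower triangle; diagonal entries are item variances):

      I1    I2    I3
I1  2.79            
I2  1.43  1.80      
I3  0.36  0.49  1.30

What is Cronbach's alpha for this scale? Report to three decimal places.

α = 0.655

Σσᵢ² = 2.79 + 1.80 + 1.30 = 5.89
Σ_{i<j} σ_ij = 2.28
Var(T) = 5.89 + 2 × 2.28 = 10.45
α = (k/(k−1))·(1 − Σσᵢ²/Var(T)) = (3/2)·(1 − 5.89/10.45) = 0.655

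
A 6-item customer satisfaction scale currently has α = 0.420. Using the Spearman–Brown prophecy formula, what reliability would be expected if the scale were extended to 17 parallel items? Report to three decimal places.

predicted reliability = 0.672

Length factor m = 17/6 = 2.8333
α' = m·α / (1 + (m−1)·α)
   = 17/6 × 0.420 / (1 + (17/6 − 1) × 0.420)
   = 1.1900 / 1.7700 = 0.672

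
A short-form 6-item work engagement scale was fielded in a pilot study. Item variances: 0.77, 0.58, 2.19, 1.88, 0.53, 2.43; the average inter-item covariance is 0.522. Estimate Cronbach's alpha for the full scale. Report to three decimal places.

α = 0.782

Σσᵢ² = 0.77 + 0.58 + 2.19 + 1.88 + 0.53 + 2.43 = 8.38
Sum of the 15 distinct covariances = 15 × 0.522 = 7.830
Var(T) = Σσᵢ² + 2·Σcov = 8.38 + 2 × 7.830 = 24.040
α = (6/5)·(1 − 8.38/24.040) = 0.782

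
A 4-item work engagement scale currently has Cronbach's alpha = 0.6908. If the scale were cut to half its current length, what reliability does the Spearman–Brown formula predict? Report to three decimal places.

predicted reliability = 0.528

Length factor m = 1/2
α' = m·α / (1 − (1−m)·α)
   = 1/2 × 0.6908 / (1 − (1 − 1/2) × 0.6908)
   = 0.3454 / 0.6546 = 0.528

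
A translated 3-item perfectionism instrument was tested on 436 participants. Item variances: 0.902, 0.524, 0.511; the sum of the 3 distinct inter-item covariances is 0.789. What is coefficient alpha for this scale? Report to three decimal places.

sum of item variances = 0.902 + 0.524 + 0.511 = 1.937
Sum of distinct covariances = 0.789
total variance = sum of item variances + 2·Σcov = 1.937 + 2 × 0.789 = 3.515
α = (3/2)·(1 − 1.937/3.515) = 0.673

α = 0.673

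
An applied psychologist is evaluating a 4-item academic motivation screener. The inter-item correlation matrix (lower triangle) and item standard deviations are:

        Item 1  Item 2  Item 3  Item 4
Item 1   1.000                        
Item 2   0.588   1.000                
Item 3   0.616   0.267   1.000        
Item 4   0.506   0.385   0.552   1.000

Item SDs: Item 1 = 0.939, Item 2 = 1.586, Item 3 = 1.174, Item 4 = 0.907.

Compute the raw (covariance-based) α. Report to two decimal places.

Σσ²ᵢ = 0.939² + 1.586² + 1.174² + 0.907² = 5.5980
Covariances σ_ij = r_ij · s_i · s_j:
  σ(Item 1,Item 2) = 0.588 × 0.939 × 1.586 = 0.8757
  σ(Item 1,Item 3) = 0.616 × 0.939 × 1.174 = 0.6791
  σ(Item 1,Item 4) = 0.506 × 0.939 × 0.907 = 0.4309
  σ(Item 2,Item 3) = 0.267 × 1.586 × 1.174 = 0.4971
  σ(Item 2,Item 4) = 0.385 × 1.586 × 0.907 = 0.5538
  σ(Item 3,Item 4) = 0.552 × 1.174 × 0.907 = 0.5878
σ²_T = Σσ²ᵢ + 2·Σσ_ij = 5.5980 + 2 × 3.6244 = 12.8468
α = (4/3)·(1 − 5.5980/12.8468) = 0.75

α = 0.75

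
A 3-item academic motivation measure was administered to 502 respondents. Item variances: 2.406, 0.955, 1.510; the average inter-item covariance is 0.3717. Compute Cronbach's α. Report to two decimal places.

α = 0.47

sum of item variances = 2.406 + 0.955 + 1.510 = 4.871
Sum of the 3 distinct covariances = 3 × 0.3717 = 1.1151
total variance = sum of item variances + 2·Σcov = 4.871 + 2 × 1.1151 = 7.1012
α = (3/2)·(1 − 4.871/7.1012) = 0.47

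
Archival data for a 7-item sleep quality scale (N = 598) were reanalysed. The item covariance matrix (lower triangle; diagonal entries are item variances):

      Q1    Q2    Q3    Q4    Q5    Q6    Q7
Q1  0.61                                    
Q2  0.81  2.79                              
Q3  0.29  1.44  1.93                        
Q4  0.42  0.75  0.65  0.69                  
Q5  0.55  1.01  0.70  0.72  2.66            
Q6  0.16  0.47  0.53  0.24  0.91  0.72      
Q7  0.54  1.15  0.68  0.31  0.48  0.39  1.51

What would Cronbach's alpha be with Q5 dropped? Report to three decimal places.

Remaining items: Q1, Q2, Q3, Q4, Q6, Q7 (k = 6).
Σσᵢ² = 0.61 + 2.79 + 1.93 + 0.69 + 0.72 + 1.51 = 8.25
total variance = 8.25 + 2 × 8.83 = 25.91
α (item deleted) = (6/5)·(1 − 8.25/25.91) = 0.818

α = 0.818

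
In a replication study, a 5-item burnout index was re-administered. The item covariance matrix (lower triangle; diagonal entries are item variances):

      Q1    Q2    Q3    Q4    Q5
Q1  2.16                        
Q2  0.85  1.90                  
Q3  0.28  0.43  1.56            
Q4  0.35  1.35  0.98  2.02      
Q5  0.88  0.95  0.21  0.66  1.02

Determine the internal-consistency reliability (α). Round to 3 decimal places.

sum of item variances = 2.16 + 1.90 + 1.56 + 2.02 + 1.02 = 8.66
Sum of the distinct covariances = 6.94
σ²_total = 8.66 + 2 × 6.94 = 22.54
α = (k/(k−1))·(1 − sum of item variances/σ²_total) = (5/4)·(1 − 8.66/22.54) = 0.770

α = 0.770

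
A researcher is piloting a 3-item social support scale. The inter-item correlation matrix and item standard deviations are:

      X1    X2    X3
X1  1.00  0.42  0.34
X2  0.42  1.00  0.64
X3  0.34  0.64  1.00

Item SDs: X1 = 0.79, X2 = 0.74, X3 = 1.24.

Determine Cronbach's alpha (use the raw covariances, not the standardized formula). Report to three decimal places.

Σσ²ᵢ = 0.79² + 0.74² + 1.24² = 2.7093
Covariances σ_ij = r_ij · s_i · s_j:
  σ(X1,X2) = 0.42 × 0.79 × 0.74 = 0.2455
  σ(X1,X3) = 0.34 × 0.79 × 1.24 = 0.3331
  σ(X2,X3) = 0.64 × 0.74 × 1.24 = 0.5873
σ²_T = Σσ²ᵢ + 2·Σσ_ij = 2.7093 + 2 × 1.1659 = 5.0411
α = (3/2)·(1 − 2.7093/5.0411) = 0.694

Cronbach's alpha = 0.694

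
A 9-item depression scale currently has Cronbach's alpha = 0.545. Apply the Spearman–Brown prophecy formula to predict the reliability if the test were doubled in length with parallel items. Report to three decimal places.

predicted reliability = 0.706

Length factor m = 2
α' = m·α / (1 + (m−1)·α)
   = 2 × 0.545 / (1 + (2 − 1) × 0.545)
   = 1.0900 / 1.5450 = 0.706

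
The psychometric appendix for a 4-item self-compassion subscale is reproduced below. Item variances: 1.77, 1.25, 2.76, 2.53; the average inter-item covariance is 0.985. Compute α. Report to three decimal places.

sum of item variances = 1.77 + 1.25 + 2.76 + 2.53 = 8.31
Sum of the 6 distinct covariances = 6 × 0.985 = 5.910
σ²_total = sum of item variances + 2·Σcov = 8.31 + 2 × 5.910 = 20.130
α = (4/3)·(1 − 8.31/20.130) = 0.783

α = 0.783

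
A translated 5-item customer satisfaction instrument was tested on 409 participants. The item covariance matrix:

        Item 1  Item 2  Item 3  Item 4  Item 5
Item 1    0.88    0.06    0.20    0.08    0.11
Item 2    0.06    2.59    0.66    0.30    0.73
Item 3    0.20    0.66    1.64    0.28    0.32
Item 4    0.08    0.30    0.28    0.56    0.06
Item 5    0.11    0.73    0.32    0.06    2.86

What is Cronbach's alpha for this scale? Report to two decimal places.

sum of item variances = 0.88 + 2.59 + 1.64 + 0.56 + 2.86 = 8.53
Sum of the distinct covariances = 2.80
σ²_T = 8.53 + 2 × 2.80 = 14.13
α = (k/(k−1))·(1 − sum of item variances/σ²_T) = (5/4)·(1 − 8.53/14.13) = 0.50

α = 0.50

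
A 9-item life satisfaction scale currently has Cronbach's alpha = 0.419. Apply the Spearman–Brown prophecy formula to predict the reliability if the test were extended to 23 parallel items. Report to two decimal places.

Length factor m = 23/9 = 2.5556
α' = m·α / (1 + (m−1)·α)
   = 23/9 × 0.419 / (1 + (23/9 − 1) × 0.419)
   = 1.0708 / 1.6518 = 0.65

predicted reliability = 0.65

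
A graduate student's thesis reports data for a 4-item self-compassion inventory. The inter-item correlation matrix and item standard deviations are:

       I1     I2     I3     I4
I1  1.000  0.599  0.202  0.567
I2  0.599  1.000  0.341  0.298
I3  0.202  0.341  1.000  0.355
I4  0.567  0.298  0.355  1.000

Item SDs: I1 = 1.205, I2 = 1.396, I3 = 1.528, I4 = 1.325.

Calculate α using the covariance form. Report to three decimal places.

α = 0.711

Σσ²ᵢ = 1.205² + 1.396² + 1.528² + 1.325² = 7.4912
Covariances σ_ij = r_ij · s_i · s_j:
  σ(I1,I2) = 0.599 × 1.205 × 1.396 = 1.0076
  σ(I1,I3) = 0.202 × 1.205 × 1.528 = 0.3719
  σ(I1,I4) = 0.567 × 1.205 × 1.325 = 0.9053
  σ(I2,I3) = 0.341 × 1.396 × 1.528 = 0.7274
  σ(I2,I4) = 0.298 × 1.396 × 1.325 = 0.5512
  σ(I3,I4) = 0.355 × 1.528 × 1.325 = 0.7187
σ²_T = Σσ²ᵢ + 2·Σσ_ij = 7.4912 + 2 × 4.2821 = 16.0554
α = (4/3)·(1 − 7.4912/16.0554) = 0.711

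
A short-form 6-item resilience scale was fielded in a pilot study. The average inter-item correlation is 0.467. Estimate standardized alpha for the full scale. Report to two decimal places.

Standardized α = k·r̄ / (1 + (k−1)·r̄) = 6 × 0.467 / (1 + 5 × 0.467)
  = 2.8020 / 3.3350 = 0.84

standardized alpha = 0.84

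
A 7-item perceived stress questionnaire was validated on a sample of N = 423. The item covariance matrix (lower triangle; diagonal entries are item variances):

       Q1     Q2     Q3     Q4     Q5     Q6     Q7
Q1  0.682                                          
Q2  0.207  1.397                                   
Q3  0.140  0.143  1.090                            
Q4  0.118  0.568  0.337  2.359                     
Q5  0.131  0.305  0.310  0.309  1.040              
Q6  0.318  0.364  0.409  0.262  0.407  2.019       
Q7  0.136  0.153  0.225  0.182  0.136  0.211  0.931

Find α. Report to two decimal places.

α = 0.62

sum of item variances = 0.682 + 1.397 + 1.090 + 2.359 + 1.040 + 2.019 + 0.931 = 9.518
Sum of off-diagonal covariances = 5.371
Var(T) = 9.518 + 2 × 5.371 = 20.260
α = (k/(k−1))·(1 − sum of item variances/Var(T)) = (7/6)·(1 − 9.518/20.260) = 0.62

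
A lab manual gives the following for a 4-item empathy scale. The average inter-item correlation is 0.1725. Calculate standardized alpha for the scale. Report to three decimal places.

α = 0.455

Standardized α = k·r̄ / (1 + (k−1)·r̄) = 4 × 0.1725 / (1 + 3 × 0.1725)
  = 0.6900 / 1.5175 = 0.455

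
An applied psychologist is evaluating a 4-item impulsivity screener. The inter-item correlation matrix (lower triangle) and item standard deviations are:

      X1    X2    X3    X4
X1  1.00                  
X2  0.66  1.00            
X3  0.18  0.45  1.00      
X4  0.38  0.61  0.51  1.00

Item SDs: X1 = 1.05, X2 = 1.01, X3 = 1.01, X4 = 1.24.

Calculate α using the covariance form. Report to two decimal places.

Σσ²ᵢ = 1.05² + 1.01² + 1.01² + 1.24² = 4.6803
Covariances σ_ij = r_ij · s_i · s_j:
  σ(X1,X2) = 0.66 × 1.05 × 1.01 = 0.6999
  σ(X1,X3) = 0.18 × 1.05 × 1.01 = 0.1909
  σ(X1,X4) = 0.38 × 1.05 × 1.24 = 0.4948
  σ(X2,X3) = 0.45 × 1.01 × 1.01 = 0.4590
  σ(X2,X4) = 0.61 × 1.01 × 1.24 = 0.7640
  σ(X3,X4) = 0.51 × 1.01 × 1.24 = 0.6387
σ²_T = Σσ²ᵢ + 2·Σσ_ij = 4.6803 + 2 × 3.2473 = 11.1749
α = (4/3)·(1 − 4.6803/11.1749) = 0.77

α = 0.77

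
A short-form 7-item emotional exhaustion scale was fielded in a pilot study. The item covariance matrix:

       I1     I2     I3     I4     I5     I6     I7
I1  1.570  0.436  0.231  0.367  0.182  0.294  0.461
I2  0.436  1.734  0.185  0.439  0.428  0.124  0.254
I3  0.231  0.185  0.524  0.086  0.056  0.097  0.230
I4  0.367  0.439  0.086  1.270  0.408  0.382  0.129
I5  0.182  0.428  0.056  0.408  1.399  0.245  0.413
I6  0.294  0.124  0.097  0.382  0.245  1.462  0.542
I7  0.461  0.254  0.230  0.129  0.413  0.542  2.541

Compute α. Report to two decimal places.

α = 0.62

ΣVar(i) = 1.570 + 1.734 + 0.524 + 1.270 + 1.399 + 1.462 + 2.541 = 10.500
Sum of the distinct covariances = 5.989
Var(T) = 10.500 + 2 × 5.989 = 22.478
α = (k/(k−1))·(1 − ΣVar(i)/Var(T)) = (7/6)·(1 − 10.500/22.478) = 0.62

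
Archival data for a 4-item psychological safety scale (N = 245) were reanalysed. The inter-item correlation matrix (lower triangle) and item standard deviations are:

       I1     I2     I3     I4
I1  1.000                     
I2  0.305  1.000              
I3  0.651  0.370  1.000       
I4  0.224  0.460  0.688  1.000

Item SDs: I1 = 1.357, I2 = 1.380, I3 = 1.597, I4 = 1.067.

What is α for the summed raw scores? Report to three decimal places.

Σσ²ᵢ = 1.357² + 1.380² + 1.597² + 1.067² = 7.4347
Covariances σ_ij = r_ij · s_i · s_j:
  σ(I1,I2) = 0.305 × 1.357 × 1.380 = 0.5712
  σ(I1,I3) = 0.651 × 1.357 × 1.597 = 1.4108
  σ(I1,I4) = 0.224 × 1.357 × 1.067 = 0.3243
  σ(I2,I3) = 0.370 × 1.380 × 1.597 = 0.8154
  σ(I2,I4) = 0.460 × 1.380 × 1.067 = 0.6773
  σ(I3,I4) = 0.688 × 1.597 × 1.067 = 1.1724
σ²_T = Σσ²ᵢ + 2·Σσ_ij = 7.4347 + 2 × 4.9714 = 17.3775
α = (4/3)·(1 − 7.4347/17.3775) = 0.763

α = 0.763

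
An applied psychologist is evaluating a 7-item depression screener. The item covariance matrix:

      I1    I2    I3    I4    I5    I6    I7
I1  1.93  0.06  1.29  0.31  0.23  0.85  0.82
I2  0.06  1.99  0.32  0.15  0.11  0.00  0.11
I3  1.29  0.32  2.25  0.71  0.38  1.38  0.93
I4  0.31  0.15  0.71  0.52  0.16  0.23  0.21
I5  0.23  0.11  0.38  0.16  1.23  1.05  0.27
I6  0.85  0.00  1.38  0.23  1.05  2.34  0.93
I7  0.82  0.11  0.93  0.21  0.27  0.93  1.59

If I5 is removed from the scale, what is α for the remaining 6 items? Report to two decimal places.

Remaining items: I1, I2, I3, I4, I6, I7 (k = 6).
ΣVar(i) = 1.93 + 1.99 + 2.25 + 0.52 + 2.34 + 1.59 = 10.62
σ²_total = 10.62 + 2 × 8.30 = 27.22
α (item deleted) = (6/5)·(1 − 10.62/27.22) = 0.73

α = 0.73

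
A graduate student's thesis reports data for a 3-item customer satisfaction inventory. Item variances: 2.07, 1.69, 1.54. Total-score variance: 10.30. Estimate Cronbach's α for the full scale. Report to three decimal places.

Cronbach's α = 0.728

Σσ²ᵢ = 2.07 + 1.69 + 1.54 = 5.30
α = (k/(k−1))·(1 − Σσ²ᵢ/Var(T)) = (3/2)·(1 − 5.30/10.30) = 0.728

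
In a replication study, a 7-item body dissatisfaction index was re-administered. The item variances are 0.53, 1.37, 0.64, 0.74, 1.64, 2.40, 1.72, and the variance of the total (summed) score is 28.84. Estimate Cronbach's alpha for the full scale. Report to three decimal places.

Cronbach's alpha = 0.801

Σσᵢ² = 0.53 + 1.37 + 0.64 + 0.74 + 1.64 + 2.40 + 1.72 = 9.04
α = (k/(k−1))·(1 − Σσᵢ²/Var(T)) = (7/6)·(1 − 9.04/28.84) = 0.801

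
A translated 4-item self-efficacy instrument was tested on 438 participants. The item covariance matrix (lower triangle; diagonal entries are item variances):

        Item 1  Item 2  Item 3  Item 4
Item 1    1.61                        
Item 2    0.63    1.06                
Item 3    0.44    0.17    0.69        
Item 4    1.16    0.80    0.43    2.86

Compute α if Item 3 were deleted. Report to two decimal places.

α = 0.73

Remaining items: Item 1, Item 2, Item 4 (k = 3).
ΣVar(i) = 1.61 + 1.06 + 2.86 = 5.53
σ²_T = 5.53 + 2 × 2.59 = 10.71
α (item deleted) = (3/2)·(1 − 5.53/10.71) = 0.73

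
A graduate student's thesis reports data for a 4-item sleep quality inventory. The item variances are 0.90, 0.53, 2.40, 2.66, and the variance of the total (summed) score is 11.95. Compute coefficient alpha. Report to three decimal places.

Σσᵢ² = 0.90 + 0.53 + 2.40 + 2.66 = 6.49
α = (k/(k−1))·(1 − Σσᵢ²/total variance) = (4/3)·(1 − 6.49/11.95) = 0.609

α = 0.609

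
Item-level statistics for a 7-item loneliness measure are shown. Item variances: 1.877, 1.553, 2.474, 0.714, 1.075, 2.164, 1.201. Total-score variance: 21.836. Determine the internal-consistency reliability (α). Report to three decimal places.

Σσᵢ² = 1.877 + 1.553 + 2.474 + 0.714 + 1.075 + 2.164 + 1.201 = 11.058
α = (k/(k−1))·(1 − Σσᵢ²/Var(T)) = (7/6)·(1 − 11.058/21.836) = 0.576

α = 0.576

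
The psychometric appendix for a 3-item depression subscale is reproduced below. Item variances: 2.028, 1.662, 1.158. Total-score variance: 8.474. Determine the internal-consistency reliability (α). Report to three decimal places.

α = 0.642

sum of item variances = 2.028 + 1.662 + 1.158 = 4.848
α = (k/(k−1))·(1 − sum of item variances/σ²_total) = (3/2)·(1 − 4.848/8.474) = 0.642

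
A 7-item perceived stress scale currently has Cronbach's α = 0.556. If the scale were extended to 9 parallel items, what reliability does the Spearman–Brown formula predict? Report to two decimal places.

predicted reliability = 0.62

Length factor m = 9/7 = 1.2857
α' = m·α / (1 + (m−1)·α)
   = 9/7 × 0.556 / (1 + (9/7 − 1) × 0.556)
   = 0.7149 / 1.1589 = 0.62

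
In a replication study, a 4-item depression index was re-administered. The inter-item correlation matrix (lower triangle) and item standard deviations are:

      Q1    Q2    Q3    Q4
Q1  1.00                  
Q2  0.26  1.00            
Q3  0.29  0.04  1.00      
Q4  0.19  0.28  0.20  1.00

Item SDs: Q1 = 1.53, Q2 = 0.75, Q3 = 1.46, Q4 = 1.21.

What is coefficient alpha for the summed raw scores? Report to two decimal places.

Σσ²ᵢ = 1.53² + 0.75² + 1.46² + 1.21² = 6.4991
Covariances σ_ij = r_ij · s_i · s_j:
  σ(Q1,Q2) = 0.26 × 1.53 × 0.75 = 0.2984
  σ(Q1,Q3) = 0.29 × 1.53 × 1.46 = 0.6478
  σ(Q1,Q4) = 0.19 × 1.53 × 1.21 = 0.3517
  σ(Q2,Q3) = 0.04 × 0.75 × 1.46 = 0.0438
  σ(Q2,Q4) = 0.28 × 0.75 × 1.21 = 0.2541
  σ(Q3,Q4) = 0.20 × 1.46 × 1.21 = 0.3533
σ²_T = Σσ²ᵢ + 2·Σσ_ij = 6.4991 + 2 × 1.9491 = 10.3973
α = (4/3)·(1 − 6.4991/10.3973) = 0.50

α = 0.50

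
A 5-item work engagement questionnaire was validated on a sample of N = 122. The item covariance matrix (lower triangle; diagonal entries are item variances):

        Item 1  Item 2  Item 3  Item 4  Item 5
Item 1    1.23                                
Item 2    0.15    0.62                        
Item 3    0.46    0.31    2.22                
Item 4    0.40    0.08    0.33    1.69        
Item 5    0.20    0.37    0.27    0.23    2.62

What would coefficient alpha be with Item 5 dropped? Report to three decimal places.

Remaining items: Item 1, Item 2, Item 3, Item 4 (k = 4).
Σσᵢ² = 1.23 + 0.62 + 2.22 + 1.69 = 5.76
σ²_T = 5.76 + 2 × 1.73 = 9.22
α (item deleted) = (4/3)·(1 − 5.76/9.22) = 0.500

α = 0.500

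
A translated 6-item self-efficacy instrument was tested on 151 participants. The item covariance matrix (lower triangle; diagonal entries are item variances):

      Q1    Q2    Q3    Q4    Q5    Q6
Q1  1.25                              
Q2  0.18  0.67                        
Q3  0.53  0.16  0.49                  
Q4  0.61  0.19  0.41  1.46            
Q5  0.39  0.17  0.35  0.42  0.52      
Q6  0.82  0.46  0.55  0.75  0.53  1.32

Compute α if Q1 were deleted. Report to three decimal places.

Remaining items: Q2, Q3, Q4, Q5, Q6 (k = 5).
Σσ²ᵢ = 0.67 + 0.49 + 1.46 + 0.52 + 1.32 = 4.46
σ²_T = 4.46 + 2 × 3.99 = 12.44
α (item deleted) = (5/4)·(1 − 4.46/12.44) = 0.802

α = 0.802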